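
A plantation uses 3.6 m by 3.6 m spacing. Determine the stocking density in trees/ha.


N = 10000 / 3.6^2 = 10000 / 12.96 = 771.605 ≈ 772 trees/ha

772 trees/ha


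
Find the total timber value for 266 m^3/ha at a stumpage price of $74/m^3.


Value = 266 * 74 = $19684/ha

$19684/ha


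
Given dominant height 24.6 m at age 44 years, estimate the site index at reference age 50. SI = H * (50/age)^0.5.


50/44 = 1.13636
(1.13636)^0.5 = 1.06600
SI = 24.6 * 1.06600 = 26.2236 ≈ 26.2 m

26.2 m


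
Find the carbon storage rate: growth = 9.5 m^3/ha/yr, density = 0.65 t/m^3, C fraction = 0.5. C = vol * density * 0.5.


C = 9.5 * 0.65 * 0.5 = 3.0875 ≈ 3.09 t C/ha/yr

3.09 t C/ha/yr


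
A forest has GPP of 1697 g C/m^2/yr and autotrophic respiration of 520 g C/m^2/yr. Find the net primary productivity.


NPP = GPP - Ra = 1697 - 520 = 1177 g C/m^2/yr

1177 g C/m^2/yr


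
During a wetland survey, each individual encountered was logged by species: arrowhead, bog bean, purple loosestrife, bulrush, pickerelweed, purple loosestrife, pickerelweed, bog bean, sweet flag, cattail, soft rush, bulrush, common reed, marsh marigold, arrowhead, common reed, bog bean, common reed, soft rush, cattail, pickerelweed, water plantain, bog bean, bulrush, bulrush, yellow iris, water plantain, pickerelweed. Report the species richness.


Total individuals logged = 28
Distinct species (count of individuals): arrowhead (2), bog bean (4), purple loosestrife (2), bulrush (4), pickerelweed (4), sweet flag (1), cattail (2), soft rush (2), common reed (3), marsh marigold (1), water plantain (2), yellow iris (1)
Species richness = number of distinct species = 12

12


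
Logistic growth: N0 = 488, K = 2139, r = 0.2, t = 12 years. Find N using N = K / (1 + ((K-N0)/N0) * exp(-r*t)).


(K - N0)/N0 = (2139 - 488)/488 = 1651/488 = 3.38320
r*t = 0.2 * 12 = 2.4; exp(-2.4) = 0.0907180
3.38320 * 0.0907180 = 0.306917
1 + 0.306917 = 1.30692
N = 2139 / 1.30692 = 1636.67 ≈ 1637

1637


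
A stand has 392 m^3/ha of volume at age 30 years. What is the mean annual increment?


MAI = 392 / 30 = 13.0667 ≈ 13.07 m^3/ha/yr

13.07 m^3/ha/yr


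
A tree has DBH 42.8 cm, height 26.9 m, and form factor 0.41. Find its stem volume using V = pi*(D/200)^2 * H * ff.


(D/200)^2 = (42.8/200)^2 = 0.214^2 = 0.045796
BA = 3.141593 * 0.045796 = 0.143872 m^2
V = 0.143872 * 26.9 * 0.41 = 1.58676 ≈ 1.587 m^3

1.587 m^3


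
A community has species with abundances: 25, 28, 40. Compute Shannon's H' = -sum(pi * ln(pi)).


Total N = 25 + 28 + 40 = 93
Per-species terms:
  p = 25/93 = 0.268817; ln(p) = -1.313724; p*ln(p) = 0.268817 * (-1.313724) = -0.353151
  p = 28/93 = 0.301075; ln(p) = -1.200396; p*ln(p) = 0.301075 * (-1.200396) = -0.361409
  p = 40/93 = 0.430108; ln(p) = -0.843719; p*ln(p) = 0.430108 * (-0.843719) = -0.362890
sum(p*ln(p)) = (-0.353151) + (-0.361409) + (-0.362890) = -1.077450
H' = -(-1.077450) = 1.077450 ≈ 1.0775

1.0775


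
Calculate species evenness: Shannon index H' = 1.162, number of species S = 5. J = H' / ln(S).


ln(5) = 1.60944
J = H' / ln(S) = 1.162 / 1.60944 = 0.721990 ≈ 0.7220

0.7220


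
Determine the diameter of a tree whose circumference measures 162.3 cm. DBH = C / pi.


DBH = C / pi = 162.3 / 3.141593 = 51.6617 ≈ 51.66 cm

51.66 cm


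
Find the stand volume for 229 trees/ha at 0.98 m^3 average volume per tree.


V_stand = 229 * 0.98 = 224.42 ≈ 224.4 m^3/ha

224.4 m^3/ha


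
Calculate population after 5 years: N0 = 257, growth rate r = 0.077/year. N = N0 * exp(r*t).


r*t = 0.077 * 5 = 0.385
exp(0.385) = 1.46961
N = 257 * 1.46961 = 377.690 ≈ 378

378


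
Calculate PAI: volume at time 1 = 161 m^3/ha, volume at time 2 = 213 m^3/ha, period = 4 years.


PAI = (V2 - V1) / period = (213 - 161) / 4 = 52 / 4 = 13.00 m^3/ha/yr

13.00 m^3/ha/yr


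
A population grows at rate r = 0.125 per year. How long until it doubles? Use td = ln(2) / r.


td = ln(2) / 0.125 = 0.693147 / 0.125 = 5.54518 ≈ 5.5 years

5.5 years


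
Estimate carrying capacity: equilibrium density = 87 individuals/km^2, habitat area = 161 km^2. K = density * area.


K = 87 * 161 = 14007 individuals

14007 individuals


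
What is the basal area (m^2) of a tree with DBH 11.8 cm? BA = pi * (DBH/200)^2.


D/200 = 11.8/200 = 0.059 m
(D/200)^2 = 0.059^2 = 0.003481
BA = 3.141593 * 0.003481 = 0.0109359 ≈ 0.0109 m^2

0.0109 m^2


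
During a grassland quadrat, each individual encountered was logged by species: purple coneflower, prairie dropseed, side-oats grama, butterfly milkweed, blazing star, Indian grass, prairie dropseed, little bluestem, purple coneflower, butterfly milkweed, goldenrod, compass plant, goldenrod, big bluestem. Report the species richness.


Total individuals logged = 14
Distinct species (count of individuals): purple coneflower (2), prairie dropseed (2), side-oats grama (1), butterfly milkweed (2), blazing star (1), Indian grass (1), little bluestem (1), goldenrod (2), compass plant (1), big bluestem (1)
Species richness = number of distinct species = 10

10


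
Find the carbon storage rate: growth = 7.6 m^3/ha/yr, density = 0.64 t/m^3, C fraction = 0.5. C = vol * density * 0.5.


C = 7.6 * 0.64 * 0.5 = 2.432 ≈ 2.43 t C/ha/yr

2.43 t C/ha/yr


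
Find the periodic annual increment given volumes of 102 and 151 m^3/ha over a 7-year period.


PAI = (V2 - V1) / period = (151 - 102) / 7 = 49 / 7 = 7.00 m^3/ha/yr

7.00 m^3/ha/yr


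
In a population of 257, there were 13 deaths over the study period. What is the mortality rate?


Mortality rate = 13 / 257 = 0.050584 ≈ 0.0506

0.0506


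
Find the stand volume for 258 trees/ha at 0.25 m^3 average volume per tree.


V_stand = 258 * 0.25 = 64.5 m^3/ha

64.5 m^3/ha


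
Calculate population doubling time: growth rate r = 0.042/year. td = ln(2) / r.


td = ln(2) / 0.042 = 0.693147 / 0.042 = 16.5035 ≈ 16.5 years

16.5 years


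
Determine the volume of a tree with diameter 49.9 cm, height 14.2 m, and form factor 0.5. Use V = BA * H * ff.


(D/200)^2 = (49.9/200)^2 = 0.2495^2 = 0.06225025
BA = 3.141593 * 0.06225025 = 0.195565 m^2
V = 0.195565 * 14.2 * 0.5 = 1.38851 ≈ 1.389 m^3

1.389 m^3


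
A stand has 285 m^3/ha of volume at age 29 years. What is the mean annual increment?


MAI = 285 / 29 = 9.8276 ≈ 9.83 m^3/ha/yr

9.83 m^3/ha/yr


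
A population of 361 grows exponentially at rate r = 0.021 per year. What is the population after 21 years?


r*t = 0.021 * 21 = 0.441
exp(0.441) = 1.55426
N = 361 * 1.55426 = 561.088 ≈ 561

561


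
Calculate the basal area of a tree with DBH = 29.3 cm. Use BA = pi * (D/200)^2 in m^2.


D/200 = 29.3/200 = 0.1465 m
(D/200)^2 = 0.1465^2 = 0.02146225
BA = 3.141593 * 0.02146225 = 0.0674257 ≈ 0.0674 m^2

0.0674 m^2


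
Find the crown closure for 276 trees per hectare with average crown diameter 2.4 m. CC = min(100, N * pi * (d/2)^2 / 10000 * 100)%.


(d/2)^2 = (2.4/2)^2 = 1.2^2 = 1.44
Crown area = 3.141593 * 1.44 = 4.52389 m^2
N * area / 10000 * 100 = 276 * 4.52389 / 10000 * 100 = 12.4859
CC = min(100, 12.4859) = 12.4859 ≈ 12.5%

12.5%


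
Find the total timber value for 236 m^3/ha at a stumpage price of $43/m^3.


Value = 236 * 43 = $10148/ha

$10148/ha


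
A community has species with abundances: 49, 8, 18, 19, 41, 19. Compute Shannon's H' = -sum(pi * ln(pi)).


Total N = 49 + 8 + 18 + 19 + 41 + 19 = 154
Per-species terms:
  p = 49/154 = 0.318182; ln(p) = -1.145132; p*ln(p) = 0.318182 * (-1.145132) = -0.364360
  p = 8/154 = 0.051948; ln(p) = -2.957512; p*ln(p) = 0.051948 * (-2.957512) = -0.153637
  p = 18/154 = 0.116883; ln(p) = -2.146582; p*ln(p) = 0.116883 * (-2.146582) = -0.250899
  p = 19/154 = 0.123377; ln(p) = -2.092511; p*ln(p) = 0.123377 * (-2.092511) = -0.258168
  p = 41/154 = 0.266234; ln(p) = -1.323380; p*ln(p) = 0.266234 * (-1.323380) = -0.352329
  p = 19/154 = 0.123377; ln(p) = -2.092511; p*ln(p) = 0.123377 * (-2.092511) = -0.258168
sum(p*ln(p)) = (-0.364360) + (-0.153637) + (-0.250899) + (-0.258168) + (-0.352329) + (-0.258168) = -1.637561
H' = -(-1.637561) = 1.637561 ≈ 1.6376

1.6376


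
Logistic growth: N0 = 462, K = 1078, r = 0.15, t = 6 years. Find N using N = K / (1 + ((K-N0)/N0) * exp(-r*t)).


(K - N0)/N0 = (1078 - 462)/462 = 616/462 = 1.33333
r*t = 0.15 * 6 = 0.9; exp(-0.9) = 0.406570
1.33333 * 0.406570 = 0.542092
1 + 0.542092 = 1.54209
N = 1078 / 1.54209 = 699.051 ≈ 699

699


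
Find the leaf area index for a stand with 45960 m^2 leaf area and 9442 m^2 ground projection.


LAI = 45960 / 9442 = 4.8676 ≈ 4.87

4.87


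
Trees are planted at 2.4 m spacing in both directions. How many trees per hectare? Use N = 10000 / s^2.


N = 10000 / 2.4^2 = 10000 / 5.76 = 1736.11 ≈ 1736 trees/ha

1736 trees/ha


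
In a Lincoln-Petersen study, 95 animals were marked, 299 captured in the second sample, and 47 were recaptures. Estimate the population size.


N = M * C / R = 95 * 299 / 47 = 28405 / 47 = 604.36 ≈ 604

604 individuals


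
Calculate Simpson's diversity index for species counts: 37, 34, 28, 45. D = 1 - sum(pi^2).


Total N = 37 + 34 + 28 + 45 = 144
Per-species terms:
  p = 37/144 = 0.256944; p^2 = 0.256944^2 = 0.066020
  p = 34/144 = 0.236111; p^2 = 0.236111^2 = 0.055748
  p = 28/144 = 0.194444; p^2 = 0.194444^2 = 0.037808
  p = 45/144 = 0.312500; p^2 = 0.312500^2 = 0.097656
sum(p^2) = 0.066020 + 0.055748 + 0.037808 + 0.097656 = 0.257232
D = 1 - 0.257232 = 0.742768 ≈ 0.7428

0.7428


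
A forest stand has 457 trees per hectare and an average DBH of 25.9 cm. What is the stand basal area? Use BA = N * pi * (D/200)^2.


(D/200)^2 = (25.9/200)^2 = 0.1295^2 = 0.01677025
Individual BA = 3.141593 * 0.01677025 = 0.0526853 m^2
Stand BA = 457 * 0.0526853 = 24.0772 ≈ 24.08 m^2/ha

24.08 m^2/ha


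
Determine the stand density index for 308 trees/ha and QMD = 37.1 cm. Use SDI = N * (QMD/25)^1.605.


QMD/25 = 37.1/25 = 1.484
(1.484)^1.605 = exp(1.605 * ln(1.484)) = exp(1.605 * 0.394741) = exp(0.633559) = 1.88430
SDI = 308 * 1.88430 = 580.364 ≈ 580

580


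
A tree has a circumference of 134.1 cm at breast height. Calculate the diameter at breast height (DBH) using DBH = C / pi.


DBH = C / pi = 134.1 / 3.141593 = 42.6854 ≈ 42.69 cm

42.69 cm


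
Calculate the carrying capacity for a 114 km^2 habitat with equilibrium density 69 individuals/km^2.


K = 69 * 114 = 7866 individuals

7866 individuals


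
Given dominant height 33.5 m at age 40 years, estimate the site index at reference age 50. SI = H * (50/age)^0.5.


50/40 = 1.25000
(1.25000)^0.5 = 1.11803
SI = 33.5 * 1.11803 = 37.4540 ≈ 37.5 m

37.5 m


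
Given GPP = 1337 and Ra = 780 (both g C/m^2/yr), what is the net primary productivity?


NPP = GPP - Ra = 1337 - 780 = 557 g C/m^2/yr

557 g C/m^2/yr


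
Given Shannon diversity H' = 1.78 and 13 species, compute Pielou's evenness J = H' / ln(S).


ln(13) = 2.56495
J = H' / ln(S) = 1.78 / 2.56495 = 0.693971 ≈ 0.6940

0.6940


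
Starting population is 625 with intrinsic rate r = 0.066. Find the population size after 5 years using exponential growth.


r*t = 0.066 * 5 = 0.33
exp(0.33) = 1.39097
N = 625 * 1.39097 = 869.356 ≈ 869

869


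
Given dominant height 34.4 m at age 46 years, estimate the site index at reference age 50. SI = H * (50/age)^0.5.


50/46 = 1.08696
(1.08696)^0.5 = 1.04257
SI = 34.4 * 1.04257 = 35.8644 ≈ 35.9 m

35.9 m


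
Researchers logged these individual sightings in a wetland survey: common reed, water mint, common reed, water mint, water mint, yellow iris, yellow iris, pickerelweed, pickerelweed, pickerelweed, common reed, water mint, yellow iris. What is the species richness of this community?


Total individuals logged = 13
Distinct species (count of individuals): common reed (3), water mint (4), yellow iris (3), pickerelweed (3)
Species richness = number of distinct species = 4

4


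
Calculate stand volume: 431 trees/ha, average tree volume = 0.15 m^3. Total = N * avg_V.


V_stand = 431 * 0.15 = 64.65 ≈ 64.7 m^3/ha

64.7 m^3/ha


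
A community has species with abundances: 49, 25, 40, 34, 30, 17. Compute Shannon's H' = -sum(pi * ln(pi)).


Total N = 49 + 25 + 40 + 34 + 30 + 17 = 195
Per-species terms:
  p = 49/195 = 0.251282; ln(p) = -1.381179; p*ln(p) = 0.251282 * (-1.381179) = -0.347065
  p = 25/195 = 0.128205; ln(p) = -2.054125; p*ln(p) = 0.128205 * (-2.054125) = -0.263349
  p = 40/195 = 0.205128; ln(p) = -1.584121; p*ln(p) = 0.205128 * (-1.584121) = -0.324948
  p = 34/195 = 0.174359; ln(p) = -1.746639; p*ln(p) = 0.174359 * (-1.746639) = -0.304542
  p = 30/195 = 0.153846; ln(p) = -1.871803; p*ln(p) = 0.153846 * (-1.871803) = -0.287969
  p = 17/195 = 0.087179; ln(p) = -2.439792; p*ln(p) = 0.087179 * (-2.439792) = -0.212699
sum(p*ln(p)) = (-0.347065) + (-0.263349) + (-0.324948) + (-0.304542) + (-0.287969) + (-0.212699) = -1.740572
H' = -(-1.740572) = 1.740572 ≈ 1.7406

1.7406


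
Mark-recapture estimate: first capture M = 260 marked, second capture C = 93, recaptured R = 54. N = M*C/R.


N = M * C / R = 260 * 93 / 54 = 24180 / 54 = 447.78 ≈ 448

448 individuals


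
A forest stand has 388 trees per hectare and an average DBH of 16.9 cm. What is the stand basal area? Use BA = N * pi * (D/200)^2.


(D/200)^2 = (16.9/200)^2 = 0.0845^2 = 0.00714025
Individual BA = 3.141593 * 0.00714025 = 0.0224318 m^2
Stand BA = 388 * 0.0224318 = 8.70354 ≈ 8.70 m^2/ha

8.70 m^2/ha


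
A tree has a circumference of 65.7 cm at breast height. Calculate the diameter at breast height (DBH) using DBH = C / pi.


DBH = C / pi = 65.7 / 3.141593 = 20.9130 ≈ 20.91 cm

20.91 cm


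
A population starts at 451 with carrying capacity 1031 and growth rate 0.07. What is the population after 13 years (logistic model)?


(K - N0)/N0 = (1031 - 451)/451 = 580/451 = 1.28603
r*t = 0.07 * 13 = 0.91; exp(-0.91) = 0.402524
1.28603 * 0.402524 = 0.517658
1 + 0.517658 = 1.51766
N = 1031 / 1.51766 = 679.335 ≈ 679

679


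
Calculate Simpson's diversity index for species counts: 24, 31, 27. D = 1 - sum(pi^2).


Total N = 24 + 31 + 27 = 82
Per-species terms:
  p = 24/82 = 0.292683; p^2 = 0.292683^2 = 0.085663
  p = 31/82 = 0.378049; p^2 = 0.378049^2 = 0.142921
  p = 27/82 = 0.329268; p^2 = 0.329268^2 = 0.108417
sum(p^2) = 0.085663 + 0.142921 + 0.108417 = 0.337001
D = 1 - 0.337001 = 0.662999 ≈ 0.6630

0.6630


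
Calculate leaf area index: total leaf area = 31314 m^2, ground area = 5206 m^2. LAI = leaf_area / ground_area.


LAI = 31314 / 5206 = 6.01498 ≈ 6.01

6.01


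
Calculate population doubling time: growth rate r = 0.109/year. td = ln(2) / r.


td = ln(2) / 0.109 = 0.693147 / 0.109 = 6.35915 ≈ 6.4 years

6.4 years


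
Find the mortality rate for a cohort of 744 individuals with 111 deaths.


Mortality rate = 111 / 744 = 0.149194 ≈ 0.1492

0.1492


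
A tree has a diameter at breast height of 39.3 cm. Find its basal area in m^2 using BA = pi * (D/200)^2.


D/200 = 39.3/200 = 0.1965 m
(D/200)^2 = 0.1965^2 = 0.03861225
BA = 3.141593 * 0.03861225 = 0.121304 ≈ 0.1213 m^2

0.1213 m^2


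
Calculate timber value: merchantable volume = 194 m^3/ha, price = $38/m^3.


Value = 194 * 38 = $7372/ha

$7372/ha


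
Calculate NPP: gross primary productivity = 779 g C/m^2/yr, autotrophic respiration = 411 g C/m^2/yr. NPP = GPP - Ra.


NPP = GPP - Ra = 779 - 411 = 368 g C/m^2/yr

368 g C/m^2/yr


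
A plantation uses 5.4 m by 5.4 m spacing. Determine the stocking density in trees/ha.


N = 10000 / 5.4^2 = 10000 / 29.16 = 342.936 ≈ 343 trees/ha

343 trees/ha


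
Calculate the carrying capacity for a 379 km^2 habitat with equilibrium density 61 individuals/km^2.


K = 61 * 379 = 23119 individuals

23119 individuals


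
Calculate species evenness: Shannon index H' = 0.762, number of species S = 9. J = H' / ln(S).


ln(9) = 2.19722
J = H' / ln(S) = 0.762 / 2.19722 = 0.346802 ≈ 0.3468

0.3468


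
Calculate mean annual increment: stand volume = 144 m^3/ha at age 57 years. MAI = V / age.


MAI = 144 / 57 = 2.5263 ≈ 2.53 m^3/ha/yr

2.53 m^3/ha/yr


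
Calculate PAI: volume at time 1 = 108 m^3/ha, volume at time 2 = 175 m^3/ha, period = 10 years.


PAI = (V2 - V1) / period = (175 - 108) / 10 = 67 / 10 = 6.70 m^3/ha/yr

6.70 m^3/ha/yr


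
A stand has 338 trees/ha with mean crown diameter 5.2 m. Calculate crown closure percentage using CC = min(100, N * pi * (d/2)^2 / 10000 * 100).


(d/2)^2 = (5.2/2)^2 = 2.6^2 = 6.76
Crown area = 3.141593 * 6.76 = 21.2372 m^2
N * area / 10000 * 100 = 338 * 21.2372 / 10000 * 100 = 71.7817
CC = min(100, 71.7817) = 71.7817 ≈ 71.8%

71.8%


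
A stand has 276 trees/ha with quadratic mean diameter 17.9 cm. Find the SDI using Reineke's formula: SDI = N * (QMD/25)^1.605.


QMD/25 = 17.9/25 = 0.716
(0.716)^1.605 = exp(1.605 * ln(0.716)) = exp(1.605 * (-0.334075)) = exp(-0.536190) = 0.584973
SDI = 276 * 0.584973 = 161.453 ≈ 161

161


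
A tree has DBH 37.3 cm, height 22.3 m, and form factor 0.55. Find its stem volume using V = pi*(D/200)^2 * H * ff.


(D/200)^2 = (37.3/200)^2 = 0.1865^2 = 0.03478225
BA = 3.141593 * 0.03478225 = 0.109272 m^2
V = 0.109272 * 22.3 * 0.55 = 1.34022 ≈ 1.340 m^3

1.340 m^3


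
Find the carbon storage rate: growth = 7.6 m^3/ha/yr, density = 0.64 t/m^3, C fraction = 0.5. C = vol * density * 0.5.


C = 7.6 * 0.64 * 0.5 = 2.432 ≈ 2.43 t C/ha/yr

2.43 t C/ha/yr


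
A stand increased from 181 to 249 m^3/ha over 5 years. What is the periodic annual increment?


PAI = (V2 - V1) / period = (249 - 181) / 5 = 68 / 5 = 13.60 m^3/ha/yr

13.60 m^3/ha/yr


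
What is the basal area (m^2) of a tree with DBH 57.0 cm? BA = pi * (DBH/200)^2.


D/200 = 57.0/200 = 0.285 m
(D/200)^2 = 0.285^2 = 0.081225
BA = 3.141593 * 0.081225 = 0.255176 ≈ 0.2552 m^2

0.2552 m^2


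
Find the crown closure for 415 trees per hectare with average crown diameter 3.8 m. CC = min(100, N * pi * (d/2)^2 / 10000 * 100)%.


(d/2)^2 = (3.8/2)^2 = 1.9^2 = 3.61
Crown area = 3.141593 * 3.61 = 11.3412 m^2
N * area / 10000 * 100 = 415 * 11.3412 / 10000 * 100 = 47.0660
CC = min(100, 47.0660) = 47.0660 ≈ 47.1%

47.1%


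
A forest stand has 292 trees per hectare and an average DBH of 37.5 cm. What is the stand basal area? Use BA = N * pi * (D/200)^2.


(D/200)^2 = (37.5/200)^2 = 0.1875^2 = 0.03515625
Individual BA = 3.141593 * 0.03515625 = 0.110447 m^2
Stand BA = 292 * 0.110447 = 32.2505 ≈ 32.25 m^2/ha

32.25 m^2/ha


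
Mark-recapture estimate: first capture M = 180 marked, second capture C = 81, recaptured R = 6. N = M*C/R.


N = M * C / R = 180 * 81 / 6 = 14580 / 6 = 2430

2430 individuals


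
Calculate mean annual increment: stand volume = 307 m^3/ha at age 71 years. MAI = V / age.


MAI = 307 / 71 = 4.3239 ≈ 4.32 m^3/ha/yr

4.32 m^3/ha/yr


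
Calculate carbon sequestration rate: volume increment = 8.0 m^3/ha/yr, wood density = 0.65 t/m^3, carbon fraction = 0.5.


C = 8.0 * 0.65 * 0.5 = 2.60 t C/ha/yr

2.60 t C/ha/yr


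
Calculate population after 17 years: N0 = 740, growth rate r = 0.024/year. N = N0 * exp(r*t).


r*t = 0.024 * 17 = 0.408
exp(0.408) = 1.50381
N = 740 * 1.50381 = 1112.82 ≈ 1113

1113


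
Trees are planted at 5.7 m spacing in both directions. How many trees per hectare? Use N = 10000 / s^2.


N = 10000 / 5.7^2 = 10000 / 32.49 = 307.787 ≈ 308 trees/ha

308 trees/ha


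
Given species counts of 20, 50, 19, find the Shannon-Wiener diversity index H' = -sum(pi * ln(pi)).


Total N = 20 + 50 + 19 = 89
Per-species terms:
  p = 20/89 = 0.224719; ln(p) = -1.492905; p*ln(p) = 0.224719 * (-1.492905) = -0.335484
  p = 50/89 = 0.561798; ln(p) = -0.576613; p*ln(p) = 0.561798 * (-0.576613) = -0.323940
  p = 19/89 = 0.213483; ln(p) = -1.544198; p*ln(p) = 0.213483 * (-1.544198) = -0.329660
sum(p*ln(p)) = (-0.335484) + (-0.323940) + (-0.329660) = -0.989084
H' = -(-0.989084) = 0.989084 ≈ 0.9891

0.9891


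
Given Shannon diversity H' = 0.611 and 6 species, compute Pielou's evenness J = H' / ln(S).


ln(6) = 1.79176
J = H' / ln(S) = 0.611 / 1.79176 = 0.341005 ≈ 0.3410

0.3410


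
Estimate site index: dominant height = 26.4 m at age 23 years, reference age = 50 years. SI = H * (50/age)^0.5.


50/23 = 2.17391
(2.17391)^0.5 = 1.47442
SI = 26.4 * 1.47442 = 38.9247 ≈ 38.9 m

38.9 m


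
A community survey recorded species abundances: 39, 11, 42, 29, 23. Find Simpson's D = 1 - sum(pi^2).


Total N = 39 + 11 + 42 + 29 + 23 = 144
Per-species terms:
  p = 39/144 = 0.270833; p^2 = 0.270833^2 = 0.073351
  p = 11/144 = 0.076389; p^2 = 0.076389^2 = 0.005835
  p = 42/144 = 0.291667; p^2 = 0.291667^2 = 0.085070
  p = 29/144 = 0.201389; p^2 = 0.201389^2 = 0.040558
  p = 23/144 = 0.159722; p^2 = 0.159722^2 = 0.025511
sum(p^2) = 0.073351 + 0.005835 + 0.085070 + 0.040558 + 0.025511 = 0.230325
D = 1 - 0.230325 = 0.769675 ≈ 0.7697

0.7697


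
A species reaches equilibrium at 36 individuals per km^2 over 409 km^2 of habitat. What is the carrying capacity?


K = 36 * 409 = 14724 individuals

14724 individuals


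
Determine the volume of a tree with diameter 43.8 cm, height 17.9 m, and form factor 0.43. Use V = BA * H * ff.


(D/200)^2 = (43.8/200)^2 = 0.219^2 = 0.047961
BA = 3.141593 * 0.047961 = 0.150674 m^2
V = 0.150674 * 17.9 * 0.43 = 1.15974 ≈ 1.160 m^3

1.160 m^3


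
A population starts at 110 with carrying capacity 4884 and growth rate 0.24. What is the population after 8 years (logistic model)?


(K - N0)/N0 = (4884 - 110)/110 = 4774/110 = 43.4000
r*t = 0.24 * 8 = 1.92; exp(-1.92) = 0.146607
43.4000 * 0.146607 = 6.36274
1 + 6.36274 = 7.36274
N = 4884 / 7.36274 = 663.340 ≈ 663

663


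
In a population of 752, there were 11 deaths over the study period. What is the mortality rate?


Mortality rate = 11 / 752 = 0.014628 ≈ 0.0146

0.0146


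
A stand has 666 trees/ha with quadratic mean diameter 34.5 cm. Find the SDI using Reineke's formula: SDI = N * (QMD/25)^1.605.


QMD/25 = 34.5/25 = 1.38
(1.38)^1.605 = exp(1.605 * ln(1.38)) = exp(1.605 * 0.322083) = exp(0.516943) = 1.67689
SDI = 666 * 1.67689 = 1116.81 ≈ 1117

1117


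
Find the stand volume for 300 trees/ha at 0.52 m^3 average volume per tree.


V_stand = 300 * 0.52 = 156.0 m^3/ha

156.0 m^3/ha


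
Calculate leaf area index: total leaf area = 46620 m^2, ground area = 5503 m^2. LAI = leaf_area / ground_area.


LAI = 46620 / 5503 = 8.4717 ≈ 8.47

8.47


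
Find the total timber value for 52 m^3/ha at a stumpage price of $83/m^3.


Value = 52 * 83 = $4316/ha

$4316/ha


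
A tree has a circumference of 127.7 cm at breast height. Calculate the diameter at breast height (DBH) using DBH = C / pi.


DBH = C / pi = 127.7 / 3.141593 = 40.6482 ≈ 40.65 cm

40.65 cm


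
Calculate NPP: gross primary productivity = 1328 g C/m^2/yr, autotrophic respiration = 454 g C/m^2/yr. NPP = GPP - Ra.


NPP = GPP - Ra = 1328 - 454 = 874 g C/m^2/yr

874 g C/m^2/yr


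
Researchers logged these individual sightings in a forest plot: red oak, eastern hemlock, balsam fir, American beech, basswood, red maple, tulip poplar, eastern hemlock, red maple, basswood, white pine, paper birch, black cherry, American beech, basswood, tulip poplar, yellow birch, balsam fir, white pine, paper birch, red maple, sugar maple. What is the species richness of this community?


Total individuals logged = 22
Distinct species (count of individuals): red oak (1), eastern hemlock (2), balsam fir (2), American beech (2), basswood (3), red maple (3), tulip poplar (2), white pine (2), paper birch (2), black cherry (1), yellow birch (1), sugar maple (1)
Species richness = number of distinct species = 12

12


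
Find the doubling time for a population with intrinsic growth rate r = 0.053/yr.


td = ln(2) / 0.053 = 0.693147 / 0.053 = 13.0782 ≈ 13.1 years

13.1 years


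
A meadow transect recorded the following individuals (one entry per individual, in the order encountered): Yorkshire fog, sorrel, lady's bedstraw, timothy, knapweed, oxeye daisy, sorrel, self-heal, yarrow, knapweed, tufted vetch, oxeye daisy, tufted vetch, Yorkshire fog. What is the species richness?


Total individuals logged = 14
Distinct species (count of individuals): Yorkshire fog (2), sorrel (2), lady's bedstraw (1), timothy (1), knapweed (2), oxeye daisy (2), self-heal (1), yarrow (1), tufted vetch (2)
Species richness = number of distinct species = 9

9


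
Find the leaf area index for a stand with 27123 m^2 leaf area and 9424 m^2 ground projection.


LAI = 27123 / 9424 = 2.8781 ≈ 2.88

2.88


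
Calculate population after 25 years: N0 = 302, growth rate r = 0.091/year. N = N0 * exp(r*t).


r*t = 0.091 * 25 = 2.275
exp(2.275) = 9.72792
N = 302 * 9.72792 = 2937.83 ≈ 2938

2938


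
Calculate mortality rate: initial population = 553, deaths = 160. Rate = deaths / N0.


Mortality rate = 160 / 553 = 0.289331 ≈ 0.2893

0.2893


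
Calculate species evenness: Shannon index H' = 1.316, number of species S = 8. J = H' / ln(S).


ln(8) = 2.07944
J = H' / ln(S) = 1.316 / 2.07944 = 0.632863 ≈ 0.6329

0.6329


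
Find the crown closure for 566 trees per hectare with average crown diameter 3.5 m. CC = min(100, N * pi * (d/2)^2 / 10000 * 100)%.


(d/2)^2 = (3.5/2)^2 = 1.75^2 = 3.0625
Crown area = 3.141593 * 3.0625 = 9.62113 m^2
N * area / 10000 * 100 = 566 * 9.62113 / 10000 * 100 = 54.4556
CC = min(100, 54.4556) = 54.4556 ≈ 54.5%

54.5%


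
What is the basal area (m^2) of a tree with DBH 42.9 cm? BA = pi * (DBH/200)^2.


D/200 = 42.9/200 = 0.2145 m
(D/200)^2 = 0.2145^2 = 0.04601025
BA = 3.141593 * 0.04601025 = 0.144545 ≈ 0.1445 m^2

0.1445 m^2


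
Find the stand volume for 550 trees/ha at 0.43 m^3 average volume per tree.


V_stand = 550 * 0.43 = 236.5 m^3/ha

236.5 m^3/ha


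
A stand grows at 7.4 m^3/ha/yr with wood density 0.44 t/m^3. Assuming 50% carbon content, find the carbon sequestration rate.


C = 7.4 * 0.44 * 0.5 = 1.628 ≈ 1.63 t C/ha/yr

1.63 t C/ha/yr


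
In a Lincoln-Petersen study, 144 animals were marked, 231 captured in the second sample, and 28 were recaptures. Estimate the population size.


N = M * C / R = 144 * 231 / 28 = 33264 / 28 = 1188

1188 individuals


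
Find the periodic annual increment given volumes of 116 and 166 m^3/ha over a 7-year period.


PAI = (V2 - V1) / period = (166 - 116) / 7 = 50 / 7 = 7.1429 ≈ 7.14 m^3/ha/yr

7.14 m^3/ha/yr


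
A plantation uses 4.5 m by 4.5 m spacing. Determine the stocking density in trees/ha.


N = 10000 / 4.5^2 = 10000 / 20.25 = 493.827 ≈ 494 trees/ha

494 trees/ha


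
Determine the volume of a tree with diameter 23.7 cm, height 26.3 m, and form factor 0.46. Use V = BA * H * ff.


(D/200)^2 = (23.7/200)^2 = 0.1185^2 = 0.01404225
BA = 3.141593 * 0.01404225 = 0.0441150 m^2
V = 0.0441150 * 26.3 * 0.46 = 0.533703 ≈ 0.534 m^3

0.534 m^3


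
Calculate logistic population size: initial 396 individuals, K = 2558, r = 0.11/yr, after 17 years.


(K - N0)/N0 = (2558 - 396)/396 = 2162/396 = 5.45960
r*t = 0.11 * 17 = 1.87; exp(-1.87) = 0.154124
5.45960 * 0.154124 = 0.841455
1 + 0.841455 = 1.84146
N = 2558 / 1.84146 = 1389.12 ≈ 1389

1389


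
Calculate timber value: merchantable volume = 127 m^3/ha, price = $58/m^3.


Value = 127 * 58 = $7366/ha

$7366/ha


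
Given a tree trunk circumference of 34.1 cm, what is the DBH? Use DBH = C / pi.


DBH = C / pi = 34.1 / 3.141593 = 10.8544 ≈ 10.85 cm

10.85 cm


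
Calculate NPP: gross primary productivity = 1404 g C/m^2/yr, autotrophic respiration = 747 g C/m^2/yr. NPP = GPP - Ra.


NPP = GPP - Ra = 1404 - 747 = 657 g C/m^2/yr

657 g C/m^2/yr


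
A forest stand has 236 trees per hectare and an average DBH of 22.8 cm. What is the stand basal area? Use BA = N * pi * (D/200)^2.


(D/200)^2 = (22.8/200)^2 = 0.114^2 = 0.012996
Individual BA = 3.141593 * 0.012996 = 0.0408281 m^2
Stand BA = 236 * 0.0408281 = 9.63543 ≈ 9.64 m^2/ha

9.64 m^2/ha


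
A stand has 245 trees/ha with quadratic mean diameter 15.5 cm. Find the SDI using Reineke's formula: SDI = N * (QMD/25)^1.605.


QMD/25 = 15.5/25 = 0.62
(0.62)^1.605 = exp(1.605 * ln(0.62)) = exp(1.605 * (-0.478036)) = exp(-0.767248) = 0.464289
SDI = 245 * 0.464289 = 113.751 ≈ 114

114


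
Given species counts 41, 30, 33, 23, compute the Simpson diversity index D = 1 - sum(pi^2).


Total N = 41 + 30 + 33 + 23 = 127
Per-species terms:
  p = 41/127 = 0.322835; p^2 = 0.322835^2 = 0.104222
  p = 30/127 = 0.236220; p^2 = 0.236220^2 = 0.055800
  p = 33/127 = 0.259843; p^2 = 0.259843^2 = 0.067518
  p = 23/127 = 0.181102; p^2 = 0.181102^2 = 0.032798
sum(p^2) = 0.104222 + 0.055800 + 0.067518 + 0.032798 = 0.260338
D = 1 - 0.260338 = 0.739662 ≈ 0.7397

0.7397


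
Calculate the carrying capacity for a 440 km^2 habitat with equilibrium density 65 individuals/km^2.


K = 65 * 440 = 28600 individuals

28600 individuals


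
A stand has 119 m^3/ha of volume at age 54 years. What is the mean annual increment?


MAI = 119 / 54 = 2.2037 ≈ 2.20 m^3/ha/yr

2.20 m^3/ha/yr


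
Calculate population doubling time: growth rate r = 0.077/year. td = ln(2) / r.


td = ln(2) / 0.077 = 0.693147 / 0.077 = 9.00191 ≈ 9.0 years

9.0 years


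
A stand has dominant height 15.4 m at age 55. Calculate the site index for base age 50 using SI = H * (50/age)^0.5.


50/55 = 0.909091
(0.909091)^0.5 = 0.953463
SI = 15.4 * 0.953463 = 14.6833 ≈ 14.7 m

14.7 m


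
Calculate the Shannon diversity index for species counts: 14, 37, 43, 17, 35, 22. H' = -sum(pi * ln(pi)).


Total N = 14 + 37 + 43 + 17 + 35 + 22 = 168
Per-species terms:
  p = 14/168 = 0.083333; ln(p) = -2.484911; p*ln(p) = 0.083333 * (-2.484911) = -0.207075
  p = 37/168 = 0.220238; ln(p) = -1.513046; p*ln(p) = 0.220238 * (-1.513046) = -0.333230
  p = 43/168 = 0.255952; ln(p) = -1.362765; p*ln(p) = 0.255952 * (-1.362765) = -0.348802
  p = 17/168 = 0.101190; ln(p) = -2.290755; p*ln(p) = 0.101190 * (-2.290755) = -0.231801
  p = 35/168 = 0.208333; ln(p) = -1.568618; p*ln(p) = 0.208333 * (-1.568618) = -0.326795
  p = 22/168 = 0.130952; ln(p) = -2.032924; p*ln(p) = 0.130952 * (-2.032924) = -0.266215
sum(p*ln(p)) = (-0.207075) + (-0.333230) + (-0.348802) + (-0.231801) + (-0.326795) + (-0.266215) = -1.713918
H' = -(-1.713918) = 1.713918 ≈ 1.7139

1.7139


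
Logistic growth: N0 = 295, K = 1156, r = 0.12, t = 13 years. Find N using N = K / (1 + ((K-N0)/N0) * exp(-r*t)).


(K - N0)/N0 = (1156 - 295)/295 = 861/295 = 2.91864
r*t = 0.12 * 13 = 1.56; exp(-1.56) = 0.210136
2.91864 * 0.210136 = 0.613311
1 + 0.613311 = 1.61331
N = 1156 / 1.61331 = 716.539 ≈ 717

717


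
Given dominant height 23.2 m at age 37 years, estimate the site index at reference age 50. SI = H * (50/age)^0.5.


50/37 = 1.35135
(1.35135)^0.5 = 1.16248
SI = 23.2 * 1.16248 = 26.9695 ≈ 27.0 m

27.0 m


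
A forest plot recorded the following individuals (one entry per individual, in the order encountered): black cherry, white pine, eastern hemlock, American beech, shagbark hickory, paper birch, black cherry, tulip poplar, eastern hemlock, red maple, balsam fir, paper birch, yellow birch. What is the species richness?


Total individuals logged = 13
Distinct species (count of individuals): black cherry (2), white pine (1), eastern hemlock (2), American beech (1), shagbark hickory (1), paper birch (2), tulip poplar (1), red maple (1), balsam fir (1), yellow birch (1)
Species richness = number of distinct species = 10

10


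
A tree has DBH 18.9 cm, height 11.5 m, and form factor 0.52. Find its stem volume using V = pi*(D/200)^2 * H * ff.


(D/200)^2 = (18.9/200)^2 = 0.0945^2 = 0.00893025
BA = 3.141593 * 0.00893025 = 0.0280552 m^2
V = 0.0280552 * 11.5 * 0.52 = 0.167770 ≈ 0.168 m^3

0.168 m^3


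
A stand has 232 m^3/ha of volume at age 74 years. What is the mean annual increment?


MAI = 232 / 74 = 3.1351 ≈ 3.14 m^3/ha/yr

3.14 m^3/ha/yr


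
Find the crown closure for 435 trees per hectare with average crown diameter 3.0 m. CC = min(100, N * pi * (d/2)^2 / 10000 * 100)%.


(d/2)^2 = (3.0/2)^2 = 1.5^2 = 2.25
Crown area = 3.141593 * 2.25 = 7.06858 m^2
N * area / 10000 * 100 = 435 * 7.06858 / 10000 * 100 = 30.7483
CC = min(100, 30.7483) = 30.7483 ≈ 30.7%

30.7%


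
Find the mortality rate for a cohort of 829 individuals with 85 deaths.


Mortality rate = 85 / 829 = 0.102533 ≈ 0.1025

0.1025


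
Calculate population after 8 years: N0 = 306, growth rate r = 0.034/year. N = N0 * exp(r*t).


r*t = 0.034 * 8 = 0.272
exp(0.272) = 1.31259
N = 306 * 1.31259 = 401.653 ≈ 402

402


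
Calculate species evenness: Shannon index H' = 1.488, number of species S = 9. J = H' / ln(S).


ln(9) = 2.19722
J = H' / ln(S) = 1.488 / 2.19722 = 0.677219 ≈ 0.6772

0.6772


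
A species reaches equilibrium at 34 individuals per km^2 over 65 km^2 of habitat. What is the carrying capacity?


K = 34 * 65 = 2210 individuals

2210 individuals


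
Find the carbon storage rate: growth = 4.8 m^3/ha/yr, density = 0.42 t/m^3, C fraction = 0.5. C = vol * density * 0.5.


C = 4.8 * 0.42 * 0.5 = 1.008 ≈ 1.01 t C/ha/yr

1.01 t C/ha/yr


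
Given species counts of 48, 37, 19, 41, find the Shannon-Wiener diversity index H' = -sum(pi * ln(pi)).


Total N = 48 + 37 + 19 + 41 = 145
Per-species terms:
  p = 48/145 = 0.331034; ln(p) = -1.105534; p*ln(p) = 0.331034 * (-1.105534) = -0.365969
  p = 37/145 = 0.255172; ln(p) = -1.365817; p*ln(p) = 0.255172 * (-1.365817) = -0.348518
  p = 19/145 = 0.131034; ln(p) = -2.032298; p*ln(p) = 0.131034 * (-2.032298) = -0.266300
  p = 41/145 = 0.282759; ln(p) = -1.263160; p*ln(p) = 0.282759 * (-1.263160) = -0.357170
sum(p*ln(p)) = (-0.365969) + (-0.348518) + (-0.266300) + (-0.357170) = -1.337957
H' = -(-1.337957) = 1.337957 ≈ 1.3380

1.3380


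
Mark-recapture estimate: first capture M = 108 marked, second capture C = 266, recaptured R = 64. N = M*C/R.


N = M * C / R = 108 * 266 / 64 = 28728 / 64 = 448.88 ≈ 449

449 individuals


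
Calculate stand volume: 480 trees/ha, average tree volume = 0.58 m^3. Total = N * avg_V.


V_stand = 480 * 0.58 = 278.4 m^3/ha

278.4 m^3/ha


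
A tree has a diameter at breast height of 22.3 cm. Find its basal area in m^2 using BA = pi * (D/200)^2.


D/200 = 22.3/200 = 0.1115 m
(D/200)^2 = 0.1115^2 = 0.01243225
BA = 3.141593 * 0.01243225 = 0.0390571 ≈ 0.0391 m^2

0.0391 m^2


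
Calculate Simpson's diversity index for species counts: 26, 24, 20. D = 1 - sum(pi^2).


Total N = 26 + 24 + 20 = 70
Per-species terms:
  p = 26/70 = 0.371429; p^2 = 0.371429^2 = 0.137960
  p = 24/70 = 0.342857; p^2 = 0.342857^2 = 0.117551
  p = 20/70 = 0.285714; p^2 = 0.285714^2 = 0.081632
sum(p^2) = 0.137960 + 0.117551 + 0.081632 = 0.337143
D = 1 - 0.337143 = 0.662857 ≈ 0.6629

0.6629


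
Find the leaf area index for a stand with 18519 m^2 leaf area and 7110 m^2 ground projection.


LAI = 18519 / 7110 = 2.6046 ≈ 2.60

2.60


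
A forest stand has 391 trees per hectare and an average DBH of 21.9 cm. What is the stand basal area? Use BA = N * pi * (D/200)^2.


(D/200)^2 = (21.9/200)^2 = 0.1095^2 = 0.01199025
Individual BA = 3.141593 * 0.01199025 = 0.0376685 m^2
Stand BA = 391 * 0.0376685 = 14.7284 ≈ 14.73 m^2/ha

14.73 m^2/ha


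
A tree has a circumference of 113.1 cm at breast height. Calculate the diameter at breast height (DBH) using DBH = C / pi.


DBH = C / pi = 113.1 / 3.141593 = 36.0008 ≈ 36.00 cm

36.00 cm


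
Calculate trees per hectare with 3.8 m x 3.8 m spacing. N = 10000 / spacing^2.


N = 10000 / 3.8^2 = 10000 / 14.44 = 692.521 ≈ 693 trees/ha

693 trees/ha


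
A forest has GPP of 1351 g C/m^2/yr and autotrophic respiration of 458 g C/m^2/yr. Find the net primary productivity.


NPP = GPP - Ra = 1351 - 458 = 893 g C/m^2/yr

893 g C/m^2/yr


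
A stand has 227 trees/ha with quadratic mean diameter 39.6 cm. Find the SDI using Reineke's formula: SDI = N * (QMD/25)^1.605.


QMD/25 = 39.6/25 = 1.584
(1.584)^1.605 = exp(1.605 * ln(1.584)) = exp(1.605 * 0.459953) = exp(0.738225) = 2.09222
SDI = 227 * 2.09222 = 474.934 ≈ 475

475


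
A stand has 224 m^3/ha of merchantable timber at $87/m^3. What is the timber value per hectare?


Value = 224 * 87 = $19488/ha

$19488/ha


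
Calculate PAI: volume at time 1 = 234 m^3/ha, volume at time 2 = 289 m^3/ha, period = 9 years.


PAI = (V2 - V1) / period = (289 - 234) / 9 = 55 / 9 = 6.1111 ≈ 6.11 m^3/ha/yr

6.11 m^3/ha/yr


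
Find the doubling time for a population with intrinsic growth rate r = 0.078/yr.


td = ln(2) / 0.078 = 0.693147 / 0.078 = 8.88650 ≈ 8.9 years

8.9 years


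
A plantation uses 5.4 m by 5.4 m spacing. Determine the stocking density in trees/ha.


N = 10000 / 5.4^2 = 10000 / 29.16 = 342.936 ≈ 343 trees/ha

343 trees/ha


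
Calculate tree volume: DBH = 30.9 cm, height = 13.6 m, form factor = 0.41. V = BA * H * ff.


(D/200)^2 = (30.9/200)^2 = 0.1545^2 = 0.02387025
BA = 3.141593 * 0.02387025 = 0.0749906 m^2
V = 0.0749906 * 13.6 * 0.41 = 0.418148 ≈ 0.418 m^3

0.418 m^3


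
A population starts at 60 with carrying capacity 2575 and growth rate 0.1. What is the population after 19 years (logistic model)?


(K - N0)/N0 = (2575 - 60)/60 = 2515/60 = 41.9167
r*t = 0.1 * 19 = 1.9; exp(-1.9) = 0.149569
41.9167 * 0.149569 = 6.26944
1 + 6.26944 = 7.26944
N = 2575 / 7.26944 = 354.223 ≈ 354

354


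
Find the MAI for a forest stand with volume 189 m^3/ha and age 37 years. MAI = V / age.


MAI = 189 / 37 = 5.1081 ≈ 5.11 m^3/ha/yr

5.11 m^3/ha/yr


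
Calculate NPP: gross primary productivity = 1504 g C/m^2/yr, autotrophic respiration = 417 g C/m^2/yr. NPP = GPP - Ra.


NPP = GPP - Ra = 1504 - 417 = 1087 g C/m^2/yr

1087 g C/m^2/yr


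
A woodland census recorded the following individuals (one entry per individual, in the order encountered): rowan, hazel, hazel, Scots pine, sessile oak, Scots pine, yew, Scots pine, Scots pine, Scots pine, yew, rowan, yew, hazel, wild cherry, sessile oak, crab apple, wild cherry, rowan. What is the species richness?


Total individuals logged = 19
Distinct species (count of individuals): rowan (3), hazel (3), Scots pine (5), sessile oak (2), yew (3), wild cherry (2), crab apple (1)
Species richness = number of distinct species = 7

7


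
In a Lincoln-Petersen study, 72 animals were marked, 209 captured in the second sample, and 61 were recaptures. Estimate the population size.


N = M * C / R = 72 * 209 / 61 = 15048 / 61 = 246.69 ≈ 247

247 individuals


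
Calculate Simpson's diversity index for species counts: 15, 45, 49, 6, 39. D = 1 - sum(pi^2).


Total N = 15 + 45 + 49 + 6 + 39 = 154
Per-species terms:
  p = 15/154 = 0.097403; p^2 = 0.097403^2 = 0.009487
  p = 45/154 = 0.292208; p^2 = 0.292208^2 = 0.085386
  p = 49/154 = 0.318182; p^2 = 0.318182^2 = 0.101240
  p = 6/154 = 0.038961; p^2 = 0.038961^2 = 0.001518
  p = 39/154 = 0.253247; p^2 = 0.253247^2 = 0.064134
sum(p^2) = 0.009487 + 0.085386 + 0.101240 + 0.001518 + 0.064134 = 0.261765
D = 1 - 0.261765 = 0.738235 ≈ 0.7382

0.7382


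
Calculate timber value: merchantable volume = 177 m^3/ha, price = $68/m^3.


Value = 177 * 68 = $12036/ha

$12036/ha


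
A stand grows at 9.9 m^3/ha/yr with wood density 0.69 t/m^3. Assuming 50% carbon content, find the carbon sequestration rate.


C = 9.9 * 0.69 * 0.5 = 3.4155 ≈ 3.42 t C/ha/yr

3.42 t C/ha/yr


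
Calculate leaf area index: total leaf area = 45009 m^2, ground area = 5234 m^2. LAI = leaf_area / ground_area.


LAI = 45009 / 5234 = 8.5994 ≈ 8.60

8.60


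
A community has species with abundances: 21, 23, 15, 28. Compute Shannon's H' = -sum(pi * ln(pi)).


Total N = 21 + 23 + 15 + 28 = 87
Per-species terms:
  p = 21/87 = 0.241379; ln(p) = -1.421387; p*ln(p) = 0.241379 * (-1.421387) = -0.343093
  p = 23/87 = 0.264368; ln(p) = -1.330413; p*ln(p) = 0.264368 * (-1.330413) = -0.351719
  p = 15/87 = 0.172414; ln(p) = -1.757857; p*ln(p) = 0.172414 * (-1.757857) = -0.303079
  p = 28/87 = 0.321839; ln(p) = -1.133704; p*ln(p) = 0.321839 * (-1.133704) = -0.364870
sum(p*ln(p)) = (-0.343093) + (-0.351719) + (-0.303079) + (-0.364870) = -1.362761
H' = -(-1.362761) = 1.362761 ≈ 1.3628

1.3628
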